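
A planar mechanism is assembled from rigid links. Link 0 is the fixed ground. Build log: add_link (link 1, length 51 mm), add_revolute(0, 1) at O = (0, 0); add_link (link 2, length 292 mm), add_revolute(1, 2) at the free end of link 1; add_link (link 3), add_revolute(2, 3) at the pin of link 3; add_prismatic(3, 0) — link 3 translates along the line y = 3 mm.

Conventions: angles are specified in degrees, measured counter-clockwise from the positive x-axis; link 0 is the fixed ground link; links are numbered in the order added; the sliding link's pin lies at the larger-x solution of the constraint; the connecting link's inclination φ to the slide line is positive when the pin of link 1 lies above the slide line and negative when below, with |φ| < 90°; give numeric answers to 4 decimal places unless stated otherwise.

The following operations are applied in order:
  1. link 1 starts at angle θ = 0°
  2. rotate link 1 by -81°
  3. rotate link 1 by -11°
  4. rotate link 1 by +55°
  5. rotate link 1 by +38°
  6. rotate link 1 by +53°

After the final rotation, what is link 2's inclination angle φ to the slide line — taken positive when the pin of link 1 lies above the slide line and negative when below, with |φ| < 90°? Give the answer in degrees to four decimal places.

geometry: r = 51 mm, L = 292 mm, e = 3 mm; θ starts at 0°
rotate link 1 by -81°: θ ← 0° -81° = -81°
rotate link 1 by -11°: θ ← -81° -11° = -92°
rotate link 1 by +55°: θ ← -92° +55° = -37°
rotate link 1 by +38°: θ ← -37° +38° = 1°
rotate link 1 by +53°: θ ← 1° +53° = 54°
h = r sin θ − e = 41.259867 − 3 = 38.259867
sin φ = h / L = 38.259867 / 292 = 0.13102694
φ = arcsin(0.13102694) = 7.528939°

7.5289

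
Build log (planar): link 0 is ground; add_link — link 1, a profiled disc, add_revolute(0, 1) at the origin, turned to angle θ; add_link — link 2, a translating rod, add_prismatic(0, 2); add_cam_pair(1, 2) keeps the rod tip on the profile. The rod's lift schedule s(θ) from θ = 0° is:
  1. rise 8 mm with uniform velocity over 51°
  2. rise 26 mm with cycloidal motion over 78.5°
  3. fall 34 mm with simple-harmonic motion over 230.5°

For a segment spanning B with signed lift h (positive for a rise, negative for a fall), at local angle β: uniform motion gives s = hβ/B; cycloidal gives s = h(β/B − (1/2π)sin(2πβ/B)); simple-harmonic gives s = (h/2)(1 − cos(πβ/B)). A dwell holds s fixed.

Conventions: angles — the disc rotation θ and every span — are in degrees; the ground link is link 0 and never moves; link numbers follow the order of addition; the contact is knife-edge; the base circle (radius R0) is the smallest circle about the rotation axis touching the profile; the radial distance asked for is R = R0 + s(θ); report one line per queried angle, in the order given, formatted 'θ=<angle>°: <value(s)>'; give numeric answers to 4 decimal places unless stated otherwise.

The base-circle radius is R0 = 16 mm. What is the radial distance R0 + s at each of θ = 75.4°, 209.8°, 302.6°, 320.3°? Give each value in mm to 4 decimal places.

seg 1 [0°–51°] uniform, h=8: full span → s += 8 → s = 8.0000
seg 2 [51°–129.5°] cycloidal, h=26: θ=75.4° here. β=24.4, B=78.5. 26·(0.3108 − sin(2π·0.3108)/(2π)) = 4.2421 → s = 12.2421
seg 2 [51°–129.5°] cycloidal, h=26: full span → s += 26 → s = 34.0000
seg 3 [129.5°–360°] simple-harmonic, h=-34: θ=209.8° here. β=80.3, B=230.5. -34/2·(1 − cos(π·0.3484)) = -9.2048 → s = 24.7952
seg 3 [129.5°–360°] simple-harmonic, h=-34: θ=302.6° here. β=173.1, B=230.5. -34/2·(1 − cos(π·0.7510)) = -29.0576 → s = 4.9424
seg 3 [129.5°–360°] simple-harmonic, h=-34: θ=320.3° here. β=190.8, B=230.5. -34/2·(1 − cos(π·0.8278)) = -31.5715 → s = 2.4285
θ=75.4°: R = R0 + s = 16 + 12.2421 = 28.2421
θ=209.8°: R = R0 + s = 16 + 24.7952 = 40.7952
θ=302.6°: R = R0 + s = 16 + 4.9424 = 20.9424
θ=320.3°: R = R0 + s = 16 + 2.4285 = 18.4285

θ=75.4°: 28.2421
θ=209.8°: 40.7952
θ=302.6°: 20.9424
θ=320.3°: 18.4285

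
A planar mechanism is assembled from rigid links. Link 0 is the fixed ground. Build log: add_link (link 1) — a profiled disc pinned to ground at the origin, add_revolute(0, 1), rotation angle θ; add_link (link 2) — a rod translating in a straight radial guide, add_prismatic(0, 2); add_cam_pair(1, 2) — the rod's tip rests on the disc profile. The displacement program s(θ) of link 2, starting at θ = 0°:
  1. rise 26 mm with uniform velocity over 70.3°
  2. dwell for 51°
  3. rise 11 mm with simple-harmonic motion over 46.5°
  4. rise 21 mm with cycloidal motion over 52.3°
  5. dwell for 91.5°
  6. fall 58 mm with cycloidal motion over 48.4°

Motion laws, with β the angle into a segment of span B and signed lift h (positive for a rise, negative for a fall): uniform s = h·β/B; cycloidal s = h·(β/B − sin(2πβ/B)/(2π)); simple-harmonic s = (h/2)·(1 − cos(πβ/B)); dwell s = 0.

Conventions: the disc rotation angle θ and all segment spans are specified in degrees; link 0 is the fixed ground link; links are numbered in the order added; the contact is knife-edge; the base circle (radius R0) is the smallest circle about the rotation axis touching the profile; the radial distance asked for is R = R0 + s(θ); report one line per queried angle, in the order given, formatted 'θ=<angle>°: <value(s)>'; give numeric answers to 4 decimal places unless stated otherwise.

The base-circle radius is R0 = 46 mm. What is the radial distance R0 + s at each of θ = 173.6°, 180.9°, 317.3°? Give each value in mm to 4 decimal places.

seg 1 [0°–70.3°] uniform, h=26: full span → s += 26 → s = 26.0000
seg 2 [70.3°–121.3°] dwell: s stays 26.0000
seg 3 [121.3°–167.8°] simple-harmonic, h=11: full span → s += 11 → s = 37.0000
seg 4 [167.8°–220.1°] cycloidal, h=21: θ=173.6° here. β=5.8, B=52.3. 21·(0.1109 − sin(2π·0.1109)/(2π)) = 0.1839 → s = 37.1839
seg 4 [167.8°–220.1°] cycloidal, h=21: θ=180.9° here. β=13.1, B=52.3. 21·(0.2505 − sin(2π·0.2505)/(2π)) = 1.9178 → s = 38.9178
seg 4 [167.8°–220.1°] cycloidal, h=21: full span → s += 21 → s = 58.0000
seg 5 [220.1°–311.6°] dwell: s stays 58.0000
seg 6 [311.6°–360°] cycloidal, h=-58: θ=317.3° here. β=5.7, B=48.4. -58·(0.1178 − sin(2π·0.1178)/(2π)) = -0.6065 → s = 57.3935
θ=173.6°: R = R0 + s = 46 + 37.1839 = 83.1839
θ=180.9°: R = R0 + s = 46 + 38.9178 = 84.9178
θ=317.3°: R = R0 + s = 46 + 57.3935 = 103.3935

θ=173.6°: 83.1839
θ=180.9°: 84.9178
θ=317.3°: 103.3935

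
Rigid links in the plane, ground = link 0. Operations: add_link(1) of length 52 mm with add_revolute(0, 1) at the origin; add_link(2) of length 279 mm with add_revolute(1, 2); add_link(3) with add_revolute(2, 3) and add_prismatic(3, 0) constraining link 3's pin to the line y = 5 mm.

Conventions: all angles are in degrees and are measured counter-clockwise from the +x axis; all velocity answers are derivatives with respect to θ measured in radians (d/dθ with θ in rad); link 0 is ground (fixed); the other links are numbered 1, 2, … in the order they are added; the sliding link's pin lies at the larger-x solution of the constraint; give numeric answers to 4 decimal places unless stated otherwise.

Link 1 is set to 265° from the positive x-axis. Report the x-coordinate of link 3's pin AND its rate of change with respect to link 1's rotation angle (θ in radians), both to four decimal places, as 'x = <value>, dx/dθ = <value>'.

geometry: r = 52 mm, L = 279 mm, e = 5 mm
crank pin P = (r cos θ, r sin θ) = (-4.532099, -51.802124)
h = r sin θ − e = -51.802124 − 5 = -56.802124
x = r cos θ + √(L² − h²) = -4.532099 + 273.156583 = 268.624484
dx/dθ = −r sin θ − h·r cos θ/√(L² − h²) (θ in radians; h = -56.802124) = 50.859687

x = 268.6245, dx/dθ = 50.8597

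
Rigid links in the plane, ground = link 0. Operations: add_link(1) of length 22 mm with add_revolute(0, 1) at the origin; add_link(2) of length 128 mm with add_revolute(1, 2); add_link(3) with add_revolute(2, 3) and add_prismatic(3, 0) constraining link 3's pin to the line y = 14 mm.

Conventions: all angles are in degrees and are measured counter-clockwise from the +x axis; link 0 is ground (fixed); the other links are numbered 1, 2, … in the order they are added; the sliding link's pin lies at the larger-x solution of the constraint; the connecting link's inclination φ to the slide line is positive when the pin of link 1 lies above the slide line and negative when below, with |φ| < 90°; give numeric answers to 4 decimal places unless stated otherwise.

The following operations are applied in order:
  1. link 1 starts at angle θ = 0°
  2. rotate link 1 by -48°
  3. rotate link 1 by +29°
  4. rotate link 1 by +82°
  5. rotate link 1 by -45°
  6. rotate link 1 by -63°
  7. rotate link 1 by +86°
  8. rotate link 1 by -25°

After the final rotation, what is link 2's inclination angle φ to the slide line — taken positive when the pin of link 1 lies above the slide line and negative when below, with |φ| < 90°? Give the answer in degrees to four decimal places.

geometry: r = 22 mm, L = 128 mm, e = 14 mm; θ starts at 0°
rotate link 1 by -48°: θ ← 0° -48° = -48°
rotate link 1 by +29°: θ ← -48° +29° = -19°
rotate link 1 by +82°: θ ← -19° +82° = 63°
rotate link 1 by -45°: θ ← 63° -45° = 18°
rotate link 1 by -63°: θ ← 18° -63° = -45°
rotate link 1 by +86°: θ ← -45° +86° = 41°
rotate link 1 by -25°: θ ← 41° -25° = 16°
h = r sin θ − e = 6.064022 − 14 = -7.935978
sin φ = h / L = -7.935978 / 128 = -0.06199983
φ = arcsin(-0.06199983) = -3.554608°

-3.5546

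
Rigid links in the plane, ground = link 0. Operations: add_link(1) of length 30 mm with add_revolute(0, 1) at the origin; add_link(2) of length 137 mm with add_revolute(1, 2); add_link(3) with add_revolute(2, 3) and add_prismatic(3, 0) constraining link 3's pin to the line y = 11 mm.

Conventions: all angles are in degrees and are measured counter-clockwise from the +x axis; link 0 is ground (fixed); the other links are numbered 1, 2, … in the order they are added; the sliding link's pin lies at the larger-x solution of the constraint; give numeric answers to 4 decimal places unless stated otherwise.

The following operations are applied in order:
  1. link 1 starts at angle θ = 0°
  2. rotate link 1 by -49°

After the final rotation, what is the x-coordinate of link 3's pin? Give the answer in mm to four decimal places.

geometry: r = 30 mm, L = 137 mm, e = 11 mm; θ starts at 0°
rotate link 1 by -49°: θ ← 0° -49° = -49°
crank pin P = (r cos θ, r sin θ) = (19.681771, -22.641287)
h = r sin θ − e = -22.641287 − 11 = -33.641287
x = r cos θ + √(L² − h²) = 19.681771 + 132.805361 = 152.487131

152.4871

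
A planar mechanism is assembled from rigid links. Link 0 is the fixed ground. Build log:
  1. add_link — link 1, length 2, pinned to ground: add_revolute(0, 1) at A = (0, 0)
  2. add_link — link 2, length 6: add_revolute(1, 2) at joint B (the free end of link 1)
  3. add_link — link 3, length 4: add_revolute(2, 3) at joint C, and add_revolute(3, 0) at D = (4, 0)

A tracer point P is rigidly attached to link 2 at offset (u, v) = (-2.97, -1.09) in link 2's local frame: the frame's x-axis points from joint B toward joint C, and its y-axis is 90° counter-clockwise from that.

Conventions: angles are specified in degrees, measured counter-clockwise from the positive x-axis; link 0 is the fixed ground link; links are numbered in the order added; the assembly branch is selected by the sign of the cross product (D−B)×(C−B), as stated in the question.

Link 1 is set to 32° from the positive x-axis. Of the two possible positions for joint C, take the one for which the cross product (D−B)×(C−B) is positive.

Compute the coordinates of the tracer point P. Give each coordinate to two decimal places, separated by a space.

A=(0,0), D=(4.00,0)
B = A + 2.00·(cos32°, sin32°) = (1.6961, 1.0598)
|BD| = 2.5360
circle(B,6.00) ∩ circle(D,4.00): a=5.2112, h=2.9737
  candidates: C₊=(7.6732,1.5835) cross=7.541; C₋=(5.1876,-3.8196) cross=-7.541
  branch + wants cross > 0 → take C=(7.6732,1.5835) (cross=7.541)
ex = (C−B)/|BC| = (0.9962,0.0873); ey = (-0.0873,0.9962)
P = B + -2.97·ex + -1.09·ey = (-1.1674,-0.2852)

-1.17 -0.29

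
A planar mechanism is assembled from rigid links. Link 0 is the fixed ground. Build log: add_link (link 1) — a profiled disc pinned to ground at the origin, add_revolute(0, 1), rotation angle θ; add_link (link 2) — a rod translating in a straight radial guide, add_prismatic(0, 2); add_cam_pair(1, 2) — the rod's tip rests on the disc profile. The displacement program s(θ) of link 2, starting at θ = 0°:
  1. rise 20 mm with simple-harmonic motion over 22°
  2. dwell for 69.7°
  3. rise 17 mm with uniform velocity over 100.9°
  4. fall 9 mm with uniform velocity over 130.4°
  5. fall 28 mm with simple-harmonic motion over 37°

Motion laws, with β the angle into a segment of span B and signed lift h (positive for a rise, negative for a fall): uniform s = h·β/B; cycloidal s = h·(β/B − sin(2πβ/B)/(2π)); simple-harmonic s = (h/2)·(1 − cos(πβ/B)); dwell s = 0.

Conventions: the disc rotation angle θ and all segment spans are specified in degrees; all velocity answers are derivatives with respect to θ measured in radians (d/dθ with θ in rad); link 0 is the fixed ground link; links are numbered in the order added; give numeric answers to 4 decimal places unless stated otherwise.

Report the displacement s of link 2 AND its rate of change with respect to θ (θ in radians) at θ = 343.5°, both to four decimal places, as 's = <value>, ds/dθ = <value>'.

seg 1 [0°–22°] simple-harmonic, h=20: full span → s += 20 → s = 20.0000
seg 2 [22°–91.7°] dwell: s stays 20.0000
seg 3 [91.7°–192.6°] uniform, h=17: full span → s += 17 → s = 37.0000
seg 4 [192.6°–323°] uniform, h=-9: full span → s += -9 → s = 28.0000
seg 5 [323°–360°] simple-harmonic, h=-28: θ=343.5° here. β=20.5, B=37. -28/2·(1 − cos(π·0.5541)) = -16.3660 → s = 11.6340
velocity in seg [323°–360°] (simple-harmonic), θ in radians: β = 20.5° = 0.3578 rad, B = 37° = 0.6458 rad; ds/dθ = (πh/(2B)) sin(πβ/B) = (π·(-28)/(2·0.6458)) sin(π·0.5541) = -67.128435 mm/rad

s = 11.6340, ds/dθ = -67.1284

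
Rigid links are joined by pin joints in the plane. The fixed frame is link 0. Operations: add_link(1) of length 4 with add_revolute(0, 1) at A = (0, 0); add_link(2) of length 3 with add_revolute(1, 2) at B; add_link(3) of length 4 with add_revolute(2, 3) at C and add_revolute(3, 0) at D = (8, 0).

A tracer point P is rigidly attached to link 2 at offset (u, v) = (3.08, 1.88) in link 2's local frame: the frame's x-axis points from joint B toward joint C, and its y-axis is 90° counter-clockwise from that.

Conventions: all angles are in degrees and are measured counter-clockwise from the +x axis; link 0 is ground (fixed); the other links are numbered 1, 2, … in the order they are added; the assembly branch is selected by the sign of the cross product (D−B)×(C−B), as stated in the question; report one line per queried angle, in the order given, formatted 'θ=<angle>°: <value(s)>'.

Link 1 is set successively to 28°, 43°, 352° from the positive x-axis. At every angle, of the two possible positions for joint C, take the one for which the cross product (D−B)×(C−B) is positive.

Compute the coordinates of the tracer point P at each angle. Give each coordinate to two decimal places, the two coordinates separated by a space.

A=(0,0), D=(8.00,0)
θ=28°: B = A + 4.00·(cos28°, sin28°) = (3.5318, 1.8779)
θ=28°: |BD| = 4.8468
θ=28°: circle(B,3.00) ∩ circle(D,4.00): a=1.7013, h=2.4710
θ=28°:   candidates: C₊=(6.0575,3.4967) cross=11.976; C₋=(4.1428,-1.0592) cross=-11.976
θ=28°:   branch + wants cross > 0 → take C=(6.0575,3.4967) (cross=11.976)
θ=28°: ex = (C−B)/|BC| = (0.8419,0.5396); ey = (-0.5396,0.8419)
θ=28°: P = B + 3.08·ex + 1.88·ey = (5.1104,5.1227)
θ=43°: B = A + 4.00·(cos43°, sin43°) = (2.9254, 2.7280)
θ=43°: |BD| = 5.7614
θ=43°: circle(B,3.00) ∩ circle(D,4.00): a=2.2732, h=1.9577
θ=43°:   candidates: C₊=(5.8546,3.3760) cross=11.279; C₋=(4.0007,-0.0727) cross=-11.279
θ=43°:   branch + wants cross > 0 → take C=(5.8546,3.3760) (cross=11.279)
θ=43°: ex = (C−B)/|BC| = (0.9764,0.2160); ey = (-0.2160,0.9764)
θ=43°: P = B + 3.08·ex + 1.88·ey = (5.5266,5.2289)
θ=352°: B = A + 4.00·(cos352°, sin352°) = (3.9611, -0.5567)
θ=352°: |BD| = 4.0771
θ=352°: circle(B,3.00) ∩ circle(D,4.00): a=1.1801, h=2.7581
θ=352°:   candidates: C₊=(4.7535,2.3368) cross=11.245; C₋=(5.5067,-3.1279) cross=-11.245
θ=352°:   branch + wants cross > 0 → take C=(4.7535,2.3368) (cross=11.245)
θ=352°: ex = (C−B)/|BC| = (0.2642,0.9645); ey = (-0.9645,0.2642)
θ=352°: P = B + 3.08·ex + 1.88·ey = (2.9614,2.9105)

θ=28°: 5.11 5.12
θ=43°: 5.53 5.23
θ=352°: 2.96 2.91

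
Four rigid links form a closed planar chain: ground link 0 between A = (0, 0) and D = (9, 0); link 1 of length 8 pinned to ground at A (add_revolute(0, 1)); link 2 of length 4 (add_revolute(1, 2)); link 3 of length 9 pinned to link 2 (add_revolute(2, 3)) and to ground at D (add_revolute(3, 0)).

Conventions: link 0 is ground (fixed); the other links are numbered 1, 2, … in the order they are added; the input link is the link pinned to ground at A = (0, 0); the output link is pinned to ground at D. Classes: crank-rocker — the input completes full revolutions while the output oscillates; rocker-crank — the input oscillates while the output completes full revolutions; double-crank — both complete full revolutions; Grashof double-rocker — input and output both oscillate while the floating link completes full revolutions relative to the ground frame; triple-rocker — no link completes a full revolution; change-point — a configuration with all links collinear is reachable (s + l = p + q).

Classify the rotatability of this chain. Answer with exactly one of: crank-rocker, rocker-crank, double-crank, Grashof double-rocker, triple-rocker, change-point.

lengths: ground=9, input=8, coupler=4, output=9
sorted: s=4 (shortest), l=9 (longest), p+q=17
s + l = 13 vs p + q = 17
s + l < p + q (Grashof) with shortest = coupler link → Grashof double-rocker

Grashof double-rocker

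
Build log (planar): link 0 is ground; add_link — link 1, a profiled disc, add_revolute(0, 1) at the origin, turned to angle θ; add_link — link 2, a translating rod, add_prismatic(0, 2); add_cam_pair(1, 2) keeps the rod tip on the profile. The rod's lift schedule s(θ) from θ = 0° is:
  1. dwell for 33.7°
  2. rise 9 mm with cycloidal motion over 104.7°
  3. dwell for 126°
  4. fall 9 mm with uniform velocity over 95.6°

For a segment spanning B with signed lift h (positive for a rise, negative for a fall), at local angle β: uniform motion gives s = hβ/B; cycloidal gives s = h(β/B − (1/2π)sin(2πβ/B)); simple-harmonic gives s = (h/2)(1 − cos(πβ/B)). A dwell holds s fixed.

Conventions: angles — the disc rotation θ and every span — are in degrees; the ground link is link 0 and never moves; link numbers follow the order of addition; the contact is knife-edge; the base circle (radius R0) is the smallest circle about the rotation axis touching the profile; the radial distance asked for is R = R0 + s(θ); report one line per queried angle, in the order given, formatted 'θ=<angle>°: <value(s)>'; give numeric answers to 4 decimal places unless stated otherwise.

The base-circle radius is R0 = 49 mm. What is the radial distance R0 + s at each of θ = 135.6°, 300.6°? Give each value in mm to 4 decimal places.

seg 1 [0°–33.7°] dwell: s stays 0.0000
seg 2 [33.7°–138.4°] cycloidal, h=9: θ=135.6° here. β=101.9, B=104.7. 9·(0.9733 − sin(2π·0.9733)/(2π)) = 8.9989 → s = 8.9989
seg 2 [33.7°–138.4°] cycloidal, h=9: full span → s += 9 → s = 9.0000
seg 3 [138.4°–264.4°] dwell: s stays 9.0000
seg 4 [264.4°–360°] uniform, h=-9: θ=300.6° here. β=36.2, B=95.6. -9·36.2/95.6 = -3.4079 → s = 5.5921
θ=135.6°: R = R0 + s = 49 + 8.9989 = 57.9989
θ=300.6°: R = R0 + s = 49 + 5.5921 = 54.5921

θ=135.6°: 57.9989
θ=300.6°: 54.5921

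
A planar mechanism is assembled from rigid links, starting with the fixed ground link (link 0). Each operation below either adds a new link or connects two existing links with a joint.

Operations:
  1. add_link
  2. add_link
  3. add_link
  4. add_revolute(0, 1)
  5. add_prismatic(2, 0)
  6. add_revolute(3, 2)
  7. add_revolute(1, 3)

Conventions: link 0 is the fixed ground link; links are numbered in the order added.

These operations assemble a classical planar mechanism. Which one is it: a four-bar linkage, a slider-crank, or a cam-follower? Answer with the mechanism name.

links: 4 (incl. ground); joints: 3 revolute, 1 prismatic, 0 higher (cam) pair, forming one closed loop
4 links, 3 revolutes + 1 prismatic in one loop → slider-crank

slider-crank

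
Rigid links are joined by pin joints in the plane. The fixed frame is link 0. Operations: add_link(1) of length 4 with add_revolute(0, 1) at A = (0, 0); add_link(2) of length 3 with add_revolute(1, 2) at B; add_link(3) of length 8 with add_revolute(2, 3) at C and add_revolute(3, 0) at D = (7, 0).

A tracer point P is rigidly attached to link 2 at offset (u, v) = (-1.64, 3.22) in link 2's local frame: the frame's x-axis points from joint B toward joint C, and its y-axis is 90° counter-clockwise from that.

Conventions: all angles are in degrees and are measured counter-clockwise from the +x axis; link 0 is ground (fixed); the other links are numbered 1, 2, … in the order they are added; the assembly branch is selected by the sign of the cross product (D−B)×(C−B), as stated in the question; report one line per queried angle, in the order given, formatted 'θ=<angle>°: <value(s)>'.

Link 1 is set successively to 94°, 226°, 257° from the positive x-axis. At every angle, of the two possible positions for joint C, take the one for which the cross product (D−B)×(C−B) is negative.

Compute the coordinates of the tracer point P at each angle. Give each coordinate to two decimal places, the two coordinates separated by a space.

A=(0,0), D=(7.00,0)
θ=94°: B = A + 4.00·(cos94°, sin94°) = (-0.2790, 3.9903)
θ=94°: |BD| = 8.3010
θ=94°: circle(B,3.00) ∩ circle(D,8.00): a=0.8376, h=2.8807
θ=94°:   candidates: C₊=(1.8402,6.1136) cross=23.913; C₋=(-0.9293,1.0616) cross=-23.913
θ=94°:   branch - wants cross < 0 → take C=(-0.9293,1.0616) (cross=-23.913)
θ=94°: ex = (C−B)/|BC| = (-0.2167,-0.9762); ey = (0.9762,-0.2167)
θ=94°: P = B + -1.64·ex + 3.22·ey = (3.2199,4.8934)
θ=226°: B = A + 4.00·(cos226°, sin226°) = (-2.7786, -2.8774)
θ=226°: |BD| = 10.1932
θ=226°: circle(B,3.00) ∩ circle(D,8.00): a=2.3987, h=1.8017
θ=226°:   candidates: C₊=(-0.9861,-0.4718) cross=18.365; C₋=(0.0311,-3.9287) cross=-18.365
θ=226°:   branch - wants cross < 0 → take C=(0.0311,-3.9287) (cross=-18.365)
θ=226°: ex = (C−B)/|BC| = (0.9366,-0.3504); ey = (0.3504,0.9366)
θ=226°: P = B + -1.64·ex + 3.22·ey = (-3.1862,0.7132)
θ=257°: B = A + 4.00·(cos257°, sin257°) = (-0.8998, -3.8975)
θ=257°: |BD| = 8.8089
θ=257°: circle(B,3.00) ∩ circle(D,8.00): a=1.2826, h=2.7120
θ=257°:   candidates: C₊=(-0.9495,-0.8979) cross=23.890; C₋=(1.4504,-5.7621) cross=-23.890
θ=257°:   branch - wants cross < 0 → take C=(1.4504,-5.7621) (cross=-23.890)
θ=257°: ex = (C−B)/|BC| = (0.7834,-0.6215); ey = (0.6215,0.7834)
θ=257°: P = B + -1.64·ex + 3.22·ey = (-0.1832,-0.3557)

θ=94°: 3.22 4.89
θ=226°: -3.19 0.71
θ=257°: -0.18 -0.36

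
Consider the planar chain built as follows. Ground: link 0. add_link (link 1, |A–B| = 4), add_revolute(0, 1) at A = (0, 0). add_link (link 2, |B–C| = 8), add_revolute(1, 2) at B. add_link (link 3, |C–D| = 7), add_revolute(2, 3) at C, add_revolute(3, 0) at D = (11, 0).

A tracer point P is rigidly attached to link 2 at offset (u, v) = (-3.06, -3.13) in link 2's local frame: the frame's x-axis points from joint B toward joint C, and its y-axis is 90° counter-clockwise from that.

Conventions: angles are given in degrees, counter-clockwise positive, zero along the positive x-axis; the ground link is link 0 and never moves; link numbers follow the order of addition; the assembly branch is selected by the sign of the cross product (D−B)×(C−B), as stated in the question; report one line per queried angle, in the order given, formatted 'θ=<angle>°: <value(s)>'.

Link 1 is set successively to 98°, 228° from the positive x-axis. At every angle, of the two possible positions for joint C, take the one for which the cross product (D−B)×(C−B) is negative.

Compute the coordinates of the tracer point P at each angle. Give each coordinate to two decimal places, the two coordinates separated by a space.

A=(0,0), D=(11.00,0)
θ=98°: B = A + 4.00·(cos98°, sin98°) = (-0.5567, 3.9611)
θ=98°: |BD| = 12.2167
θ=98°: circle(B,8.00) ∩ circle(D,7.00): a=6.7223, h=4.3372
θ=98°:   candidates: C₊=(7.2087,5.8844) cross=52.986; C₋=(4.3961,-2.3214) cross=-52.986
θ=98°:   branch - wants cross < 0 → take C=(4.3961,-2.3214) (cross=-52.986)
θ=98°: ex = (C−B)/|BC| = (0.6191,-0.7853); ey = (0.7853,0.6191)
θ=98°: P = B + -3.06·ex + -3.13·ey = (-4.9092,4.4263)
θ=228°: B = A + 4.00·(cos228°, sin228°) = (-2.6765, -2.9726)
θ=228°: |BD| = 13.9958
θ=228°: circle(B,8.00) ∩ circle(D,7.00): a=7.5338, h=2.6911
θ=228°:   candidates: C₊=(4.1138,1.2572) cross=37.664; C₋=(5.2569,-4.0022) cross=-37.664
θ=228°:   branch - wants cross < 0 → take C=(5.2569,-4.0022) (cross=-37.664)
θ=228°: ex = (C−B)/|BC| = (0.9917,-0.1287); ey = (0.1287,0.9917)
θ=228°: P = B + -3.06·ex + -3.13·ey = (-6.1139,-5.6827)

θ=98°: -4.91 4.43
θ=228°: -6.11 -5.68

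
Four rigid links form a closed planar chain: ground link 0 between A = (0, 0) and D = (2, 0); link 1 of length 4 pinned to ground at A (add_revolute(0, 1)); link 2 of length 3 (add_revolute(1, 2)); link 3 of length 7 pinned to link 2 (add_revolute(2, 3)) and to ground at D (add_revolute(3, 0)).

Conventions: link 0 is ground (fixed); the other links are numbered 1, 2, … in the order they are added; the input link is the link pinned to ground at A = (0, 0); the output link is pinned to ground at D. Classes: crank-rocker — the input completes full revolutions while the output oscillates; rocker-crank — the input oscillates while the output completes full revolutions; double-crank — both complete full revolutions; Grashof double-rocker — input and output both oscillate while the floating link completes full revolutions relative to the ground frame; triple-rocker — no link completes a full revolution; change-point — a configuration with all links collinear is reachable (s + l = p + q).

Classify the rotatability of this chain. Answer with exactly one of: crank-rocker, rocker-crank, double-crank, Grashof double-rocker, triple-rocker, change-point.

lengths: ground=2, input=4, coupler=3, output=7
sorted: s=2 (shortest), l=7 (longest), p+q=7
s + l = 9 vs p + q = 7
s + l > p + q → non-Grashof → no link fully rotates → triple-rocker

triple-rocker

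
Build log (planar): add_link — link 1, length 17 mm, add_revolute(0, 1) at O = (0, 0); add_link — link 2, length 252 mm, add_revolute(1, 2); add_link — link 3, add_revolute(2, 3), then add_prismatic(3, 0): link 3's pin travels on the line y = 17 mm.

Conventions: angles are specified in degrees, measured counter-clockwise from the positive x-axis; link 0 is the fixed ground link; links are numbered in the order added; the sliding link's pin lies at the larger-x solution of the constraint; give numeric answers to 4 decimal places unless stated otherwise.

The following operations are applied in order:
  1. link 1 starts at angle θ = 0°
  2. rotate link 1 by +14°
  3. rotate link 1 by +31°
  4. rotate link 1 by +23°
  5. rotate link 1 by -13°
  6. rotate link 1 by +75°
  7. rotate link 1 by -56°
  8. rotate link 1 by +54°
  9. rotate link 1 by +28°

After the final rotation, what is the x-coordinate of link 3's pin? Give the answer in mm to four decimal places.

geometry: r = 17 mm, L = 252 mm, e = 17 mm; θ starts at 0°
rotate link 1 by +14°: θ ← 0° +14° = 14°
rotate link 1 by +31°: θ ← 14° +31° = 45°
rotate link 1 by +23°: θ ← 45° +23° = 68°
rotate link 1 by -13°: θ ← 68° -13° = 55°
rotate link 1 by +75°: θ ← 55° +75° = 130°
rotate link 1 by -56°: θ ← 130° -56° = 74°
rotate link 1 by +54°: θ ← 74° +54° = 128°
rotate link 1 by +28°: θ ← 128° +28° = 156°
crank pin P = (r cos θ, r sin θ) = (-15.530273, 6.914523)
h = r sin θ − e = 6.914523 − 17 = -10.085477
x = r cos θ + √(L² − h²) = -15.530273 + 251.798100 = 236.267827

236.2678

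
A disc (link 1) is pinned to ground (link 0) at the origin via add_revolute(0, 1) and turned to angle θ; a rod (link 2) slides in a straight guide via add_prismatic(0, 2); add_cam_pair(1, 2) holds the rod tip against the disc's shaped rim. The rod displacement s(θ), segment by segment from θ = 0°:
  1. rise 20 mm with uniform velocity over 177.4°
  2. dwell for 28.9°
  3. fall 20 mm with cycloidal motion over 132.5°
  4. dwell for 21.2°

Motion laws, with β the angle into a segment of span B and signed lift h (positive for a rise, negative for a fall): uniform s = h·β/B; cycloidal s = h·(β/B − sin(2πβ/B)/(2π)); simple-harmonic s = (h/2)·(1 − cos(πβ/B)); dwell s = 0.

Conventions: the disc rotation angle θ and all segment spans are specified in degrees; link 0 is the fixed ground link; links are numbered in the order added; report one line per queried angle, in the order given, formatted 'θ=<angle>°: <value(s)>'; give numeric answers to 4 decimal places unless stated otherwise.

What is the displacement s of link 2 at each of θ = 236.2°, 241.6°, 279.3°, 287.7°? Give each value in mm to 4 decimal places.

segment 1 (0° to 177.4°, uniform, h = 20) is passed completely: s = 0.0000 + (20) = 20.0000
segment 2 (177.4° to 206.3°, dwell): s unchanged at 20.0000
θ = 236.2° falls in segment 3 (206.3° to 338.8°, cycloidal, h = -20): β = 236.2 − 206.3 = 29.9°, B = 132.5°; Δs = -20·(0.2257 − sin(2π·0.2257)/(2π)) = -1.3673; s = 20.0000 − 1.3673 = 18.6327
θ = 241.6° falls in segment 3 (206.3° to 338.8°, cycloidal, h = -20): β = 241.6 − 206.3 = 35.3°, B = 132.5°; Δs = -20·(0.2664 − sin(2π·0.2664)/(2π)) = -2.1621; s = 20.0000 − 2.1621 = 17.8379
θ = 279.3° falls in segment 3 (206.3° to 338.8°, cycloidal, h = -20): β = 279.3 − 206.3 = 73°, B = 132.5°; Δs = -20·(0.5509 − sin(2π·0.5509)/(2π)) = -12.0204; s = 20.0000 − 12.0204 = 7.9796
θ = 287.7° falls in segment 3 (206.3° to 338.8°, cycloidal, h = -20): β = 287.7 − 206.3 = 81.4°, B = 132.5°; Δs = -20·(0.6143 − sin(2π·0.6143)/(2π)) = -14.3819; s = 20.0000 − 14.3819 = 5.6181

θ=236.2°: 18.6327
θ=241.6°: 17.8379
θ=279.3°: 7.9796
θ=287.7°: 5.6181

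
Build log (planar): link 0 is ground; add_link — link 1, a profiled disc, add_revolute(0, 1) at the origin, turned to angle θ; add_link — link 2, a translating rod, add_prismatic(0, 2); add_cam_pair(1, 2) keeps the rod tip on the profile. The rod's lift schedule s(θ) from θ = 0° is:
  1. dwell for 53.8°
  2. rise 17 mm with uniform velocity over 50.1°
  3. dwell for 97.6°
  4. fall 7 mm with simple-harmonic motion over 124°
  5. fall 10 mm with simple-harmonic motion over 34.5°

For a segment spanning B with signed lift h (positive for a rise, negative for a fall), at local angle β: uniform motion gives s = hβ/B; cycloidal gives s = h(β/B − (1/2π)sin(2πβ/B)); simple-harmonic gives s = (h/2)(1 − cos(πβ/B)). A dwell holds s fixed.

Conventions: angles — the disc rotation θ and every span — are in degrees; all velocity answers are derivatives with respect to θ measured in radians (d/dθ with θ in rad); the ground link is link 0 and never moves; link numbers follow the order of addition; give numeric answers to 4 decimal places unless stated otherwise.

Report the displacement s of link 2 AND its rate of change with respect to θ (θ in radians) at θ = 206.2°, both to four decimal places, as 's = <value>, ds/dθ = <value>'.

seg 1 [0°–53.8°] dwell: s stays 0.0000
seg 2 [53.8°–103.9°] uniform, h=17: full span → s += 17 → s = 17.0000
seg 3 [103.9°–201.5°] dwell: s stays 17.0000
seg 4 [201.5°–325.5°] simple-harmonic, h=-7: θ=206.2° here. β=4.7, B=124. -7/2·(1 − cos(π·0.0379)) = -0.0248 → s = 16.9752
velocity in seg [201.5°–325.5°] (simple-harmonic), θ in radians: β = 4.7° = 0.0820 rad, B = 124° = 2.1642 rad; ds/dθ = (πh/(2B)) sin(πβ/B) = (π·(-7)/(2·2.1642)) sin(π·0.0379) = -0.603557 mm/rad

s = 16.9752, ds/dθ = -0.6036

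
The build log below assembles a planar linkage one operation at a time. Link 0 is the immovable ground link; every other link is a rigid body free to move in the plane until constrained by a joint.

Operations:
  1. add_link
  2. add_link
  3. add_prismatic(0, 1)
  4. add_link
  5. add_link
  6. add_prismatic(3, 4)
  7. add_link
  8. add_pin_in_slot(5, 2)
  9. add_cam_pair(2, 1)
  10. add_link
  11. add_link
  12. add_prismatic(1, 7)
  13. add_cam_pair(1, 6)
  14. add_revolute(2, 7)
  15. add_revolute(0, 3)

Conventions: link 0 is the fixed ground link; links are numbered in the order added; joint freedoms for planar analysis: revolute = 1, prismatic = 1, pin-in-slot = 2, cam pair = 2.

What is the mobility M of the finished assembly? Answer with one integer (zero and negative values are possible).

link 0 = ground. State L|J1|J2 = 1|0|0
+link1  2|0|0
+link2  3|0|0
P(0,1) f=1→J1  3|1|0
+link3  4|1|0
+link4  5|1|0
P(3,4) f=1→J1  5|2|0
+link5  6|2|0
PS(5,2) f=2→J2  6|2|1
C(2,1) f=2→J2  6|2|2
+link6  7|2|2
+link7  8|2|2
P(1,7) f=1→J1  8|3|2
C(1,6) f=2→J2  8|3|3
R(2,7) f=1→J1  8|4|3
R(0,3) f=1→J1  8|5|3
M = 3(8−1)−2·5−3 = 21−10−3 = 8

M = 8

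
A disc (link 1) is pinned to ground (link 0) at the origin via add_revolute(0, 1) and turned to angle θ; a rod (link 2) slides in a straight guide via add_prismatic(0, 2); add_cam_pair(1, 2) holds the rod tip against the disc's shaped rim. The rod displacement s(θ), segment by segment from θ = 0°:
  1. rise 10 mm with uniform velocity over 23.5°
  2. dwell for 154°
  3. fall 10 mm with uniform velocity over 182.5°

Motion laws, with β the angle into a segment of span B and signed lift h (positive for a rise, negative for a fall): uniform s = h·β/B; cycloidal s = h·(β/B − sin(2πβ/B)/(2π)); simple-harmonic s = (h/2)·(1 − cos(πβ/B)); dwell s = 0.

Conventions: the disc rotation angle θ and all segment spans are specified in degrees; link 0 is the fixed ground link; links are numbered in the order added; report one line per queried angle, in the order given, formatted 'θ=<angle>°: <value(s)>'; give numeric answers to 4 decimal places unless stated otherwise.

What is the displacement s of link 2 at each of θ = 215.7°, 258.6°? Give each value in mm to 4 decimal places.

segment 1 (0° to 23.5°, uniform, h = 10) is passed completely: s = 0.0000 + (10) = 10.0000
segment 2 (23.5° to 177.5°, dwell): s unchanged at 10.0000
θ = 215.7° falls in segment 3 (177.5° to 360°, uniform, h = -10): β = 215.7 − 177.5 = 38.2°, B = 182.5°; Δs = -10·38.2/182.5 = -2.0932; s = 10.0000 − 2.0932 = 7.9068
θ = 258.6° falls in segment 3 (177.5° to 360°, uniform, h = -10): β = 258.6 − 177.5 = 81.1°, B = 182.5°; Δs = -10·81.1/182.5 = -4.4438; s = 10.0000 − 4.4438 = 5.5562

θ=215.7°: 7.9068
θ=258.6°: 5.5562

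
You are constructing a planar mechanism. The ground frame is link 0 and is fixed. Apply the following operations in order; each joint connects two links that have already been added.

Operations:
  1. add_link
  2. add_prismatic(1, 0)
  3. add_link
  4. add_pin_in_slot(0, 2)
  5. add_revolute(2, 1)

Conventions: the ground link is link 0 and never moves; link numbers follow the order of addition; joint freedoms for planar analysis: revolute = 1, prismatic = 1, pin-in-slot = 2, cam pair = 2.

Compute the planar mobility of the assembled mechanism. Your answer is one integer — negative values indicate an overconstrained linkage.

(L,J1,J2)=(1,0,0); link0 fixed
link1: (2,0,0)
P 1-0 [J1]: (2,1,0)
link2: (3,1,0)
PS 0-2 [J2]: (3,1,1)
R 2-1 [J1]: (3,2,1)
Grübler: 3·2 − 2·2 − 1 = 1

M = 1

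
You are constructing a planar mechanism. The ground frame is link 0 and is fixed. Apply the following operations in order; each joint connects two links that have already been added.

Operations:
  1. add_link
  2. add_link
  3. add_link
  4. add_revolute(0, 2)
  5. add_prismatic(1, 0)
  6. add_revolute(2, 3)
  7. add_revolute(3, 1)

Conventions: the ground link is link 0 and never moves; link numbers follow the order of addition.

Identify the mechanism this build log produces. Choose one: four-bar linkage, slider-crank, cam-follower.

links: 4 (incl. ground); joints: 3 revolute, 1 prismatic, 0 higher (cam) pair, forming one closed loop
4 links, 3 revolutes + 1 prismatic in one loop → slider-crank

slider-crank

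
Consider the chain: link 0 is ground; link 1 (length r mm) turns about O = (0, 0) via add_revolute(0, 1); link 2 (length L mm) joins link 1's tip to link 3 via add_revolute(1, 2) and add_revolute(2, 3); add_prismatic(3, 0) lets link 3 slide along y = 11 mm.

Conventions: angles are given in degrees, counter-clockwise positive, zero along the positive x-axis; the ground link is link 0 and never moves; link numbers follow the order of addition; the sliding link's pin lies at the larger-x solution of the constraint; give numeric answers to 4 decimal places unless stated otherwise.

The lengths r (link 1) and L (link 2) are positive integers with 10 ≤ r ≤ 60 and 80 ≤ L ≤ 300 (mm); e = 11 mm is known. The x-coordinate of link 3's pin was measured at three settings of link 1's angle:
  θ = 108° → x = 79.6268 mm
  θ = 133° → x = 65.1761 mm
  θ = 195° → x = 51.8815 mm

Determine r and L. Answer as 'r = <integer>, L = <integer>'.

constraint per measurement: (x − r cos θ)² + (r sin θ − e)² = L²
subtracting the θ₁ and θ₂ equations cancels the r² and L² terms:
r = (x₁² − x₂²) / (2[(x₁cos θ₁ + e sin θ₁) − (x₂cos θ₂ + e sin θ₂)]) = 47.0000 → r = 47
L² = (x₁ − r cos θ₁)² + (r sin θ₁ − e)² = 10000.0021 → L = 100.0000 → L = 100
check at θ₃=195°: x = 51.8815 (printed 51.8815) ✓

r = 47, L = 100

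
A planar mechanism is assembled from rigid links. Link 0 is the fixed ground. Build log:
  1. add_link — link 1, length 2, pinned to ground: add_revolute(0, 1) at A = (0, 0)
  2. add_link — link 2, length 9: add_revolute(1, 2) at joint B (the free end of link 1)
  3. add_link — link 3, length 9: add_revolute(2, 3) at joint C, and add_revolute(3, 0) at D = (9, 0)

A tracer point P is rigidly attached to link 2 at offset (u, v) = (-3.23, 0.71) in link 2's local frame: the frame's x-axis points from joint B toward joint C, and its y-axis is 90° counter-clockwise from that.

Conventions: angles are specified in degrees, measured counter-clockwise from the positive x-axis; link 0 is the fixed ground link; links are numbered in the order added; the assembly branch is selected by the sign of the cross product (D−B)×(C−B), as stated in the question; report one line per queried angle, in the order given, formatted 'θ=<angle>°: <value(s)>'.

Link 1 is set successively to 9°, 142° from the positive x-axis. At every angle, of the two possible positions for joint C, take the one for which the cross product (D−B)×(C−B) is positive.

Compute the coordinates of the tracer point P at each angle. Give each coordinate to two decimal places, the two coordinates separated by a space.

A=(0,0), D=(9.00,0)
θ=9°: B = A + 2.00·(cos9°, sin9°) = (1.9754, 0.3129)
θ=9°: |BD| = 7.0316
θ=9°: circle(B,9.00) ∩ circle(D,9.00): a=3.5158, h=8.2849
θ=9°:   candidates: C₊=(5.8563,8.4331) cross=58.256; C₋=(5.1191,-8.1202) cross=-58.256
θ=9°:   branch + wants cross > 0 → take C=(5.8563,8.4331) (cross=58.256)
θ=9°: ex = (C−B)/|BC| = (0.4312,0.9022); ey = (-0.9022,0.4312)
θ=9°: P = B + -3.23·ex + 0.71·ey = (-0.0580,-2.2952)
θ=142°: B = A + 2.00·(cos142°, sin142°) = (-1.5760, 1.2313)
θ=142°: |BD| = 10.6475
θ=142°: circle(B,9.00) ∩ circle(D,9.00): a=5.3237, h=7.2566
θ=142°:   candidates: C₊=(4.5512,7.8236) cross=77.264; C₋=(2.8728,-6.5922) cross=-77.264
θ=142°:   branch + wants cross > 0 → take C=(4.5512,7.8236) (cross=77.264)
θ=142°: ex = (C−B)/|BC| = (0.6808,0.7325); ey = (-0.7325,0.6808)
θ=142°: P = B + -3.23·ex + 0.71·ey = (-4.2951,-0.6512)

θ=9°: -0.06 -2.30
θ=142°: -4.30 -0.65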